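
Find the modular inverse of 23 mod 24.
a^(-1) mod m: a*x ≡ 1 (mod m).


Use the extended Euclidean algorithm on (24, 23); each row r = 24*s + 23*t:
r=24, s=1, t=0
r=23, s=0, t=1
q=1: r=1, s=1, t=-1   [24*(1) + 23*(-1) = 1]
q=23: r=0, s=-23, t=24   [24*(-23) + 23*(24) = 0]
GCD = 1 with t = -1, so 23*(-1) ≡ 1 (mod 24)
Inverse = -1 mod 24 = 23
Check: 23 * 23 = 529 ≡ 1 (mod 24)

23^(-1) ≡ 23 (mod 24)


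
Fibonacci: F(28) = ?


Sequence: 1, 1, 2, 3, 5, 8, 13, 21, 34, 55, 89, 144, 233, 377, 610, 987, 1597, 2584, 4181, 6765, 10946, 17711, 28657, 46368, 75025, 121393, 196418, 317811
F(28) = 317811


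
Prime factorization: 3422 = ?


3422 / 2 = 1711
1711 / 29 = 59
59 / 59 = 1
3422 = 2 × 29 × 59


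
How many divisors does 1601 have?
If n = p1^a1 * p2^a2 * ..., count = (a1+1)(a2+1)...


1601 = 1601^1
d(1601) = (1+1) = 2

2 divisors


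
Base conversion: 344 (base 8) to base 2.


344 (base 8) = 228 (decimal)
228 (decimal) = 11100100 (base 2)


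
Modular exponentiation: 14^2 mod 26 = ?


14^1 mod 26 = 14
14^2 mod 26 = 14


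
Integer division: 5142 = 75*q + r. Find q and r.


5142 = 75 * 68 + 42
Check: 5100 + 42 = 5142

q = 68, r = 42


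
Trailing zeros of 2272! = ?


floor(2272/5) = 454
floor(2272/25) = 90
floor(2272/125) = 18
floor(2272/625) = 3
Total = 565

565 trailing zeros


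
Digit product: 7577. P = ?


7 × 5 × 7 × 7 = 1715


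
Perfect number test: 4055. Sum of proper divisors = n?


Proper divisors of 4055: 1, 5, 811
Sum = 1 + 5 + 811 = 817

No, 4055 is not perfect (817 ≠ 4055)


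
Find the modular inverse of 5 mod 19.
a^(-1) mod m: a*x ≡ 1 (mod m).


Use the extended Euclidean algorithm on (19, 5); each row r = 19*s + 5*t:
r=19, s=1, t=0
r=5, s=0, t=1
q=3: r=4, s=1, t=-3   [19*(1) + 5*(-3) = 4]
q=1: r=1, s=-1, t=4   [19*(-1) + 5*(4) = 1]
q=4: r=0, s=5, t=-19   [19*(5) + 5*(-19) = 0]
GCD = 1 with t = 4, so 5*(4) ≡ 1 (mod 19)
Inverse = 4 mod 19 = 4
Check: 5 * 4 = 20 ≡ 1 (mod 19)

5^(-1) ≡ 4 (mod 19)


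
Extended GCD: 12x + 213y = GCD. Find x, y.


Tabular extended Euclidean (each row: r = 12*s + 213*t):
r=12, s=1, t=0
r=213, s=0, t=1
q=0: r=12, s=1, t=0   [12*(1) + 213*(0) = 12]
q=17: r=9, s=-17, t=1   [12*(-17) + 213*(1) = 9]
q=1: r=3, s=18, t=-1   [12*(18) + 213*(-1) = 3]
q=3: r=0, s=-71, t=4   [12*(-71) + 213*(4) = 0]
GCD = 3; from the row with r=3: x=18, y=-1
Check: 12*(18) + 213*(-1) = 216 - 213 = 3

GCD = 3, x = 18, y = -1


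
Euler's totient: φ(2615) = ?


2615 = 5 × 523
Prime factors: 5, 523
φ(2615) = 2615 × (1-1/5) × (1-1/523)
= 2615 × 4/5 × 522/523 = 2088

φ(2615) = 2088


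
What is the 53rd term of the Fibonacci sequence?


Sequence: 1, 1, 2, 3, 5, 8, 13, 21, 34, 55, 89, 144, 233, 377, 610, 987, 1597, 2584, 4181, 6765, 10946, 17711, 28657, 46368, 75025, 121393, 196418, 317811, 514229, 832040, 1346269, 2178309, 3524578, 5702887, 9227465, 14930352, 24157817, 39088169, 63245986, 102334155, 165580141, 267914296, 433494437, 701408733, 1134903170, 1836311903, 2971215073, 4807526976, 7778742049, 12586269025, 20365011074, 32951280099, 53316291173
F(53) = 53316291173


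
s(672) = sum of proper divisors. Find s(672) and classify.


Proper divisors: 1, 2, 3, 4, 6, 7, 8, 12, 14, 16, 21, 24, 28, 32, 42, 48, 56, 84, 96, 112, 168, 224, 336
Sum = 1 + 2 + 3 + 4 + 6 + 7 + 8 + 12 + 14 + 16 + 21 + 24 + 28 + 32 + 42 + 48 + 56 + 84 + 96 + 112 + 168 + 224 + 336 = 1344
1344 > 672 → abundant

s(672) = 1344 (abundant)


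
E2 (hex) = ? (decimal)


E2 (base 16) = 226 (decimal)
226 (decimal) = 226 (base 10)


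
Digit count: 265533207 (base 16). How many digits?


265533207 in base 16 = FD3B717
Number of digits = 7

7 digits (base 16)


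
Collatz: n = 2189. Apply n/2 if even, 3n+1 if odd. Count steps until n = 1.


2189 → 6568 → 3284 → 1642 → 821 → 2464 → 1232 → 616 → 308 → 154 → 77 → 232 → 116 → 58 → 29 → 88 → 44 → 22 → 11 → 34 → 17 → 52 → 26 → 13 → 40 → 20 → 10 → 5 → 16 → 8 → 4 → 2 → 1
Total steps = 32

32 steps


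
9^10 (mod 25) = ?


9^1 mod 25 = 9
9^2 mod 25 = 6
9^3 mod 25 = 4
9^4 mod 25 = 11
9^5 mod 25 = 24
9^6 mod 25 = 16
9^7 mod 25 = 19
9^8 mod 25 = 21
9^9 mod 25 = 14
9^10 mod 25 = 1


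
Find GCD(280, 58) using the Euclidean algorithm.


280 = 4 * 58 + 48
58 = 1 * 48 + 10
48 = 4 * 10 + 8
10 = 1 * 8 + 2
8 = 4 * 2 + 0
GCD = 2


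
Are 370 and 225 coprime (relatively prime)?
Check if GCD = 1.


Euclidean algorithm:
370 = 1 * 225 + 145
225 = 1 * 145 + 80
145 = 1 * 80 + 65
80 = 1 * 65 + 15
65 = 4 * 15 + 5
15 = 3 * 5 + 0
GCD(370, 225) = 5

No, not coprime (GCD = 5)


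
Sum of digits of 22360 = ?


2 + 2 + 3 + 6 + 0 = 13


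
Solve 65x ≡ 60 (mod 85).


GCD(65, 85) = 5 divides 60
Divide: 13x ≡ 12 (mod 17)
x ≡ 14 (mod 17)


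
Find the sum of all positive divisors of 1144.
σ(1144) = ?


Divisors of 1144: 1, 2, 4, 8, 11, 13, 22, 26, 44, 52, 88, 104, 143, 286, 572, 1144
Sum = 1 + 2 + 4 + 8 + 11 + 13 + 22 + 26 + 44 + 52 + 88 + 104 + 143 + 286 + 572 + 1144 = 2520

σ(1144) = 2520


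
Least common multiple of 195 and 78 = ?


GCD(195, 78) = 39
LCM = 195*78/39 = 15210/39 = 390

LCM = 390


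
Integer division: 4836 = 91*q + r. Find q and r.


4836 = 91 * 53 + 13
Check: 4823 + 13 = 4836

q = 53, r = 13


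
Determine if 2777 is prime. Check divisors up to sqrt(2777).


Check divisors up to sqrt(2777) = 52.6972
No divisors found.
2777 is prime.

Yes, 2777 is prime


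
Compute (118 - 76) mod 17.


118 - 76 = 42
42 mod 17 = 8


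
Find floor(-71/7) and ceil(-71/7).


-71/7 = -10.1429
floor = -11
ceil = -10

floor = -11, ceil = -10


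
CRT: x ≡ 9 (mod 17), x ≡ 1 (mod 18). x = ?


M = 17*18 = 306
M1 = M/17 = 18, M2 = M/18 = 17
M1^(-1) mod 17 = 1, M2^(-1) mod 18 = 17
x = 9*18*1 + 1*17*17 = 451
451 mod 306 = 145
Check: 145 mod 17 = 9 ✓, 145 mod 18 = 1 ✓

x ≡ 145 (mod 306)


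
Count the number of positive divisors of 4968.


4968 = 2^3 × 3^3 × 23^1
d(4968) = (3+1) × (3+1) × (1+1) = 32

32 divisors


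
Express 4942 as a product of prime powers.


4942 / 2 = 2471
2471 / 7 = 353
353 / 353 = 1
4942 = 2 × 7 × 353


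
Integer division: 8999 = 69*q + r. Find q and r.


8999 = 69 * 130 + 29
Check: 8970 + 29 = 8999

q = 130, r = 29


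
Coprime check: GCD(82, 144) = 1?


Euclidean algorithm:
144 = 1 * 82 + 62
82 = 1 * 62 + 20
62 = 3 * 20 + 2
20 = 10 * 2 + 0
GCD(82, 144) = 2

No, not coprime (GCD = 2)


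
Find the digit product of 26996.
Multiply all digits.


2 × 6 × 9 × 9 × 6 = 5832


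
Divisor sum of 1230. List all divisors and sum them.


Divisors of 1230: 1, 2, 3, 5, 6, 10, 15, 30, 41, 82, 123, 205, 246, 410, 615, 1230
Sum = 1 + 2 + 3 + 5 + 6 + 10 + 15 + 30 + 41 + 82 + 123 + 205 + 246 + 410 + 615 + 1230 = 3024

σ(1230) = 3024


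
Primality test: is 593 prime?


Check divisors up to sqrt(593) = 24.3516
No divisors found.
593 is prime.

Yes, 593 is prime


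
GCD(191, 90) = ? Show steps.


191 = 2 * 90 + 11
90 = 8 * 11 + 2
11 = 5 * 2 + 1
2 = 2 * 1 + 0
GCD = 1


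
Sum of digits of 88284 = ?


8 + 8 + 2 + 8 + 4 = 30


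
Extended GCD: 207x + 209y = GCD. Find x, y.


Tabular extended Euclidean (each row: r = 207*s + 209*t):
r=207, s=1, t=0
r=209, s=0, t=1
q=0: r=207, s=1, t=0   [207*(1) + 209*(0) = 207]
q=1: r=2, s=-1, t=1   [207*(-1) + 209*(1) = 2]
q=103: r=1, s=104, t=-103   [207*(104) + 209*(-103) = 1]
q=2: r=0, s=-209, t=207   [207*(-209) + 209*(207) = 0]
GCD = 1; from the row with r=1: x=104, y=-103
Check: 207*(104) + 209*(-103) = 21528 - 21527 = 1

GCD = 1, x = 104, y = -103


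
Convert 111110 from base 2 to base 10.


111110 (base 2) = 62 (decimal)
62 (decimal) = 62 (base 10)


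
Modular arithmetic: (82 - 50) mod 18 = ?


82 - 50 = 32
32 mod 18 = 14


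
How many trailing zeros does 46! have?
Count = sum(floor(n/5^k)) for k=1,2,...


floor(46/5) = 9
floor(46/25) = 1
Total = 10

10 trailing zeros


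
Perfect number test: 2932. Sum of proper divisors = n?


Proper divisors of 2932: 1, 2, 4, 733, 1466
Sum = 1 + 2 + 4 + 733 + 1466 = 2206

No, 2932 is not perfect (2206 ≠ 2932)


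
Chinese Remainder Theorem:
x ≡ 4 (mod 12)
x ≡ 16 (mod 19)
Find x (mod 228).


M = 12*19 = 228
M1 = M/12 = 19, M2 = M/19 = 12
M1^(-1) mod 12 = 7, M2^(-1) mod 19 = 8
x = 4*19*7 + 16*12*8 = 2068
2068 mod 228 = 16
Check: 16 mod 12 = 4 ✓, 16 mod 19 = 16 ✓

x ≡ 16 (mod 228)


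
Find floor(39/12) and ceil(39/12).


39/12 = 3.2500
floor = 3
ceil = 4

floor = 3, ceil = 4


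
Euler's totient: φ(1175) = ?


1175 = 5^2 × 47
Prime factors: 5, 47
φ(1175) = 1175 × (1-1/5) × (1-1/47)
= 1175 × 4/5 × 46/47 = 920

φ(1175) = 920


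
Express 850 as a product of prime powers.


850 / 2 = 425
425 / 5 = 85
85 / 5 = 17
17 / 17 = 1
850 = 2 × 5^2 × 17


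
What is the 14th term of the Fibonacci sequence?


Sequence: 1, 1, 2, 3, 5, 8, 13, 21, 34, 55, 89, 144, 233, 377
F(14) = 377


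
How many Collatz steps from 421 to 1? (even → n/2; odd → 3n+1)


421 → 1264 → 632 → 316 → 158 → 79 → 238 → 119 → 358 → 179 → 538 → 269 → 808 → 404 → 202 → 101 → 304 → 152 → 76 → 38 → 19 → 58 → 29 → 88 → 44 → 22 → 11 → 34 → 17 → 52 → 26 → 13 → 40 → 20 → 10 → 5 → 16 → 8 → 4 → 2 → 1
Total steps = 40

40 steps


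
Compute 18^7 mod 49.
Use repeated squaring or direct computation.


18^1 mod 49 = 18
18^2 mod 49 = 30
18^3 mod 49 = 1
18^4 mod 49 = 18
18^5 mod 49 = 30
18^6 mod 49 = 1
18^7 mod 49 = 18


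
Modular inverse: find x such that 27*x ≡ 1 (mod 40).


Use the extended Euclidean algorithm on (40, 27); each row r = 40*s + 27*t:
r=40, s=1, t=0
r=27, s=0, t=1
q=1: r=13, s=1, t=-1   [40*(1) + 27*(-1) = 13]
q=2: r=1, s=-2, t=3   [40*(-2) + 27*(3) = 1]
q=13: r=0, s=27, t=-40   [40*(27) + 27*(-40) = 0]
GCD = 1 with t = 3, so 27*(3) ≡ 1 (mod 40)
Inverse = 3 mod 40 = 3
Check: 27 * 3 = 81 ≡ 1 (mod 40)

27^(-1) ≡ 3 (mod 40)


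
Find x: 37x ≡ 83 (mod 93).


GCD(37, 93) = 1, unique solution
a^(-1) mod 93 = 88
x = 88 * 83 mod 93 = 50

x ≡ 50 (mod 93)


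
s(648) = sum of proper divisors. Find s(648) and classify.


Proper divisors: 1, 2, 3, 4, 6, 8, 9, 12, 18, 24, 27, 36, 54, 72, 81, 108, 162, 216, 324
Sum = 1 + 2 + 3 + 4 + 6 + 8 + 9 + 12 + 18 + 24 + 27 + 36 + 54 + 72 + 81 + 108 + 162 + 216 + 324 = 1167
1167 > 648 → abundant

s(648) = 1167 (abundant)


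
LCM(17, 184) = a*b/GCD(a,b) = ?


GCD(17, 184) = 1
LCM = 17*184/1 = 3128/1 = 3128

LCM = 3128


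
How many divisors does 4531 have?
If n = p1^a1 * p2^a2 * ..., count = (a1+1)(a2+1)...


4531 = 23^1 × 197^1
d(4531) = (1+1) × (1+1) = 4

4 divisors


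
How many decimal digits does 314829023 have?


314829023 has 9 digits in base 10
floor(log10(314829023)) + 1 = floor(8.4981) + 1 = 9

9 digits (base 10)


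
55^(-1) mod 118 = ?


Use the extended Euclidean algorithm on (118, 55); each row r = 118*s + 55*t:
r=118, s=1, t=0
r=55, s=0, t=1
q=2: r=8, s=1, t=-2   [118*(1) + 55*(-2) = 8]
q=6: r=7, s=-6, t=13   [118*(-6) + 55*(13) = 7]
q=1: r=1, s=7, t=-15   [118*(7) + 55*(-15) = 1]
q=7: r=0, s=-55, t=118   [118*(-55) + 55*(118) = 0]
GCD = 1 with t = -15, so 55*(-15) ≡ 1 (mod 118)
Inverse = -15 mod 118 = 103
Check: 55 * 103 = 5665 ≡ 1 (mod 118)

55^(-1) ≡ 103 (mod 118)


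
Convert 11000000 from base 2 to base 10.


11000000 (base 2) = 192 (decimal)
192 (decimal) = 192 (base 10)


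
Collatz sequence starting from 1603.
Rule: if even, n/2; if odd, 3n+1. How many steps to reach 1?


1603 → 4810 → 2405 → 7216 → 3608 → 1804 → 902 → 451 → 1354 → 677 → 2032 → 1016 → 508 → 254 → 127 → 382 → 191 → 574 → 287 → 862 → 431 → 1294 → 647 → 1942 → 971 → 2914 → 1457 → 4372 → 2186 → 1093 → 3280 → 1640 → 820 → 410 → 205 → 616 → 308 → 154 → 77 → 232 → 116 → 58 → 29 → 88 → 44 → 22 → 11 → 34 → 17 → 52 → 26 → 13 → 40 → 20 → 10 → 5 → 16 → 8 → 4 → 2 → 1
Total steps = 60

60 steps


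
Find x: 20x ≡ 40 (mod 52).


GCD(20, 52) = 4 divides 40
Divide: 5x ≡ 10 (mod 13)
x ≡ 2 (mod 13)


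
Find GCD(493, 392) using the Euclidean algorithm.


493 = 1 * 392 + 101
392 = 3 * 101 + 89
101 = 1 * 89 + 12
89 = 7 * 12 + 5
12 = 2 * 5 + 2
5 = 2 * 2 + 1
2 = 2 * 1 + 0
GCD = 1


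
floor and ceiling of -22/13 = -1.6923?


-22/13 = -1.6923
floor = -2
ceil = -1

floor = -2, ceil = -1


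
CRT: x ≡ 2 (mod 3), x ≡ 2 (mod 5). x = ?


M = 3*5 = 15
M1 = M/3 = 5, M2 = M/5 = 3
M1^(-1) mod 3 = 2, M2^(-1) mod 5 = 2
x = 2*5*2 + 2*3*2 = 32
32 mod 15 = 2
Check: 2 mod 3 = 2 ✓, 2 mod 5 = 2 ✓

x ≡ 2 (mod 15)


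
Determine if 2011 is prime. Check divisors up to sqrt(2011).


Check divisors up to sqrt(2011) = 44.8442
No divisors found.
2011 is prime.

Yes, 2011 is prime


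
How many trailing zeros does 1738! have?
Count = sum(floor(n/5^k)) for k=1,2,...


floor(1738/5) = 347
floor(1738/25) = 69
floor(1738/125) = 13
floor(1738/625) = 2
Total = 431

431 trailing zeros


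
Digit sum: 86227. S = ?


8 + 6 + 2 + 2 + 7 = 25


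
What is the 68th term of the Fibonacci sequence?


Sequence: 1, 1, 2, 3, 5, 8, 13, 21, 34, 55, 89, 144, 233, 377, 610, 987, 1597, 2584, 4181, 6765, 10946, 17711, 28657, 46368, 75025, 121393, 196418, 317811, 514229, 832040, 1346269, 2178309, 3524578, 5702887, 9227465, 14930352, 24157817, 39088169, 63245986, 102334155, 165580141, 267914296, 433494437, 701408733, 1134903170, 1836311903, 2971215073, 4807526976, 7778742049, 12586269025, 20365011074, 32951280099, 53316291173, 86267571272, 139583862445, 225851433717, 365435296162, 591286729879, 956722026041, 1548008755920, 2504730781961, 4052739537881, 6557470319842, 10610209857723, 17167680177565, 27777890035288, 44945570212853, 72723460248141
F(68) = 72723460248141


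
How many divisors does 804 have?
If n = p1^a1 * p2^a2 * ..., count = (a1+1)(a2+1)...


804 = 2^2 × 3^1 × 67^1
d(804) = (2+1) × (1+1) × (1+1) = 12

12 divisors


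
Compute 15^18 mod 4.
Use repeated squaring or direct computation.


15^1 mod 4 = 3
15^2 mod 4 = 1
15^3 mod 4 = 3
15^4 mod 4 = 1
15^5 mod 4 = 3
15^6 mod 4 = 1
15^7 mod 4 = 3
15^8 mod 4 = 1
15^9 mod 4 = 3
15^10 mod 4 = 1
15^11 mod 4 = 3
15^12 mod 4 = 1
15^13 mod 4 = 3
15^14 mod 4 = 1
15^15 mod 4 = 3
15^16 mod 4 = 1
15^17 mod 4 = 3
15^18 mod 4 = 1


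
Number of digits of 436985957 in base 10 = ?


436985957 has 9 digits in base 10
floor(log10(436985957)) + 1 = floor(8.6405) + 1 = 9

9 digits (base 10)


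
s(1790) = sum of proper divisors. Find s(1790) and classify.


Proper divisors: 1, 2, 5, 10, 179, 358, 895
Sum = 1 + 2 + 5 + 10 + 179 + 358 + 895 = 1450
1450 < 1790 → deficient

s(1790) = 1450 (deficient)


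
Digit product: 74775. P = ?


7 × 4 × 7 × 7 × 5 = 6860


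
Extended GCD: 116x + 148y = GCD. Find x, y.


Tabular extended Euclidean (each row: r = 116*s + 148*t):
r=116, s=1, t=0
r=148, s=0, t=1
q=0: r=116, s=1, t=0   [116*(1) + 148*(0) = 116]
q=1: r=32, s=-1, t=1   [116*(-1) + 148*(1) = 32]
q=3: r=20, s=4, t=-3   [116*(4) + 148*(-3) = 20]
q=1: r=12, s=-5, t=4   [116*(-5) + 148*(4) = 12]
q=1: r=8, s=9, t=-7   [116*(9) + 148*(-7) = 8]
q=1: r=4, s=-14, t=11   [116*(-14) + 148*(11) = 4]
q=2: r=0, s=37, t=-29   [116*(37) + 148*(-29) = 0]
GCD = 4; from the row with r=4: x=-14, y=11
Check: 116*(-14) + 148*(11) = -1624 + 1628 = 4

GCD = 4, x = -14, y = 11


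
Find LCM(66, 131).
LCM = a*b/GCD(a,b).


GCD(66, 131) = 1
LCM = 66*131/1 = 8646/1 = 8646

LCM = 8646


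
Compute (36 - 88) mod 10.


36 - 88 = -52
-52 mod 10 = 8


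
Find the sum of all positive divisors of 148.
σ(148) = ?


Divisors of 148: 1, 2, 4, 37, 74, 148
Sum = 1 + 2 + 4 + 37 + 74 + 148 = 266

σ(148) = 266


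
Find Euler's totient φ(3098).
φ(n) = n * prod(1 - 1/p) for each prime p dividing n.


3098 = 2 × 1549
Prime factors: 2, 1549
φ(3098) = 3098 × (1-1/2) × (1-1/1549)
= 3098 × 1/2 × 1548/1549 = 1548

φ(3098) = 1548


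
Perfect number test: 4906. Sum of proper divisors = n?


Proper divisors of 4906: 1, 2, 11, 22, 223, 446, 2453
Sum = 1 + 2 + 11 + 22 + 223 + 446 + 2453 = 3158

No, 4906 is not perfect (3158 ≠ 4906)


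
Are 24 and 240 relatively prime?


Euclidean algorithm:
240 = 10 * 24 + 0
GCD(24, 240) = 24

No, not coprime (GCD = 24)


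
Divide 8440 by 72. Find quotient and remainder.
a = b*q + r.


8440 = 72 * 117 + 16
Check: 8424 + 16 = 8440

q = 117, r = 16


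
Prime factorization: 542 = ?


542 / 2 = 271
271 / 271 = 1
542 = 2 × 271


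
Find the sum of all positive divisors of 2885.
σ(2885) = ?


Divisors of 2885: 1, 5, 577, 2885
Sum = 1 + 5 + 577 + 2885 = 3468

σ(2885) = 3468


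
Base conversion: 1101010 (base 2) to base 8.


1101010 (base 2) = 106 (decimal)
106 (decimal) = 152 (base 8)


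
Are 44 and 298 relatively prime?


Euclidean algorithm:
298 = 6 * 44 + 34
44 = 1 * 34 + 10
34 = 3 * 10 + 4
10 = 2 * 4 + 2
4 = 2 * 2 + 0
GCD(44, 298) = 2

No, not coprime (GCD = 2)


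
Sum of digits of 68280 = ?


6 + 8 + 2 + 8 + 0 = 24


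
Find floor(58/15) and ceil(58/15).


58/15 = 3.8667
floor = 3
ceil = 4

floor = 3, ceil = 4


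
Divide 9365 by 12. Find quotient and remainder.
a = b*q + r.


9365 = 12 * 780 + 5
Check: 9360 + 5 = 9365

q = 780, r = 5


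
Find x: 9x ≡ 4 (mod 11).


GCD(9, 11) = 1, unique solution
a^(-1) mod 11 = 5
x = 5 * 4 mod 11 = 9

x ≡ 9 (mod 11)


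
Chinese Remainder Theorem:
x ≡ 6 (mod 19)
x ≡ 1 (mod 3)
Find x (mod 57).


M = 19*3 = 57
M1 = M/19 = 3, M2 = M/3 = 19
M1^(-1) mod 19 = 13, M2^(-1) mod 3 = 1
x = 6*3*13 + 1*19*1 = 253
253 mod 57 = 25
Check: 25 mod 19 = 6 ✓, 25 mod 3 = 1 ✓

x ≡ 25 (mod 57)


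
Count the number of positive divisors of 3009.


3009 = 3^1 × 17^1 × 59^1
d(3009) = (1+1) × (1+1) × (1+1) = 8

8 divisors


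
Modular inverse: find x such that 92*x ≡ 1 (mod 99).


Use the extended Euclidean algorithm on (99, 92); each row r = 99*s + 92*t:
r=99, s=1, t=0
r=92, s=0, t=1
q=1: r=7, s=1, t=-1   [99*(1) + 92*(-1) = 7]
q=13: r=1, s=-13, t=14   [99*(-13) + 92*(14) = 1]
q=7: r=0, s=92, t=-99   [99*(92) + 92*(-99) = 0]
GCD = 1 with t = 14, so 92*(14) ≡ 1 (mod 99)
Inverse = 14 mod 99 = 14
Check: 92 * 14 = 1288 ≡ 1 (mod 99)

92^(-1) ≡ 14 (mod 99)


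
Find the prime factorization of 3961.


3961 / 17 = 233
233 / 233 = 1
3961 = 17 × 233


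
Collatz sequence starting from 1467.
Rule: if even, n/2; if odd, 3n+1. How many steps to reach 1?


1467 → 4402 → 2201 → 6604 → 3302 → 1651 → 4954 → 2477 → 7432 → 3716 → 1858 → 929 → 2788 → 1394 → 697 → 2092 → 1046 → 523 → 1570 → 785 → 2356 → 1178 → 589 → 1768 → 884 → 442 → 221 → 664 → 332 → 166 → 83 → 250 → 125 → 376 → 188 → 94 → 47 → 142 → 71 → 214 → 107 → 322 → 161 → 484 → 242 → 121 → 364 → 182 → 91 → 274 → 137 → 412 → 206 → 103 → 310 → 155 → 466 → 233 → 700 → 350 → 175 → 526 → 263 → 790 → 395 → 1186 → 593 → 1780 → 890 → 445 → 1336 → 668 → 334 → 167 → 502 → 251 → 754 → 377 → 1132 → 566 → 283 → 850 → 425 → 1276 → 638 → 319 → 958 → 479 → 1438 → 719 → 2158 → 1079 → 3238 → 1619 → 4858 → 2429 → 7288 → 3644 → 1822 → 911 → 2734 → 1367 → 4102 → 2051 → 6154 → 3077 → 9232 → 4616 → 2308 → 1154 → 577 → 1732 → 866 → 433 → 1300 → 650 → 325 → 976 → 488 → 244 → 122 → 61 → 184 → 92 → 46 → 23 → 70 → 35 → 106 → 53 → 160 → 80 → 40 → 20 → 10 → 5 → 16 → 8 → 4 → 2 → 1
Total steps = 140

140 steps


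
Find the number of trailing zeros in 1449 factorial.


floor(1449/5) = 289
floor(1449/25) = 57
floor(1449/125) = 11
floor(1449/625) = 2
Total = 359

359 trailing zeros


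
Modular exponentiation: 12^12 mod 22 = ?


12^1 mod 22 = 12
12^2 mod 22 = 12
12^3 mod 22 = 12
12^4 mod 22 = 12
12^5 mod 22 = 12
12^6 mod 22 = 12
12^7 mod 22 = 12
12^8 mod 22 = 12
12^9 mod 22 = 12
12^10 mod 22 = 12
12^11 mod 22 = 12
12^12 mod 22 = 12


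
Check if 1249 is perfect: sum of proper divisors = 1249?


Proper divisors of 1249: 1
Sum = 1 = 1

No, 1249 is not perfect (1 ≠ 1249)


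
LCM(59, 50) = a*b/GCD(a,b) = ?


GCD(59, 50) = 1
LCM = 59*50/1 = 2950/1 = 2950

LCM = 2950


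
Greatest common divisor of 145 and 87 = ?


145 = 1 * 87 + 58
87 = 1 * 58 + 29
58 = 2 * 29 + 0
GCD = 29


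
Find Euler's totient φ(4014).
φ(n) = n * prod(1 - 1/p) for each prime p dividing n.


4014 = 2 × 3^2 × 223
Prime factors: 2, 3, 223
φ(4014) = 4014 × (1-1/2) × (1-1/3) × (1-1/223)
= 4014 × 1/2 × 2/3 × 222/223 = 1332

φ(4014) = 1332


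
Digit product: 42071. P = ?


4 × 2 × 0 × 7 × 1 = 0


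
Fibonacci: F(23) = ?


Sequence: 1, 1, 2, 3, 5, 8, 13, 21, 34, 55, 89, 144, 233, 377, 610, 987, 1597, 2584, 4181, 6765, 10946, 17711, 28657
F(23) = 28657


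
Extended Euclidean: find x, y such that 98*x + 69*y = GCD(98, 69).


Tabular extended Euclidean (each row: r = 98*s + 69*t):
r=98, s=1, t=0
r=69, s=0, t=1
q=1: r=29, s=1, t=-1   [98*(1) + 69*(-1) = 29]
q=2: r=11, s=-2, t=3   [98*(-2) + 69*(3) = 11]
q=2: r=7, s=5, t=-7   [98*(5) + 69*(-7) = 7]
q=1: r=4, s=-7, t=10   [98*(-7) + 69*(10) = 4]
q=1: r=3, s=12, t=-17   [98*(12) + 69*(-17) = 3]
q=1: r=1, s=-19, t=27   [98*(-19) + 69*(27) = 1]
q=3: r=0, s=69, t=-98   [98*(69) + 69*(-98) = 0]
GCD = 1; from the row with r=1: x=-19, y=27
Check: 98*(-19) + 69*(27) = -1862 + 1863 = 1

GCD = 1, x = -19, y = 27


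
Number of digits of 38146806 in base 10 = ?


38146806 has 8 digits in base 10
floor(log10(38146806)) + 1 = floor(7.5815) + 1 = 8

8 digits (base 10)


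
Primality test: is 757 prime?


Check divisors up to sqrt(757) = 27.5136
No divisors found.
757 is prime.

Yes, 757 is prime


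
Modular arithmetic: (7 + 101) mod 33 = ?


7 + 101 = 108
108 mod 33 = 9


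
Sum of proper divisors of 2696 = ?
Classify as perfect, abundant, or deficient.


Proper divisors: 1, 2, 4, 8, 337, 674, 1348
Sum = 1 + 2 + 4 + 8 + 337 + 674 + 1348 = 2374
2374 < 2696 → deficient

s(2696) = 2374 (deficient)


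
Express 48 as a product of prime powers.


48 / 2 = 24
24 / 2 = 12
12 / 2 = 6
6 / 2 = 3
3 / 3 = 1
48 = 2^4 × 3


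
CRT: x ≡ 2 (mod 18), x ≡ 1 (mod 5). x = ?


M = 18*5 = 90
M1 = M/18 = 5, M2 = M/5 = 18
M1^(-1) mod 18 = 11, M2^(-1) mod 5 = 2
x = 2*5*11 + 1*18*2 = 146
146 mod 90 = 56
Check: 56 mod 18 = 2 ✓, 56 mod 5 = 1 ✓

x ≡ 56 (mod 90)


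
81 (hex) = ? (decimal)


81 (base 16) = 129 (decimal)
129 (decimal) = 129 (base 10)


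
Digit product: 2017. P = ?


2 × 0 × 1 × 7 = 0


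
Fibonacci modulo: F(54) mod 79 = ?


F(k) mod 79 for k=1..54:
1, 1, 2, 3, 5, 8, 13, 21, 34, 55, 10, 65, 75, 61, 57, 39, 17, 56, 73, 50, 44, 15, 59, 74, 54, 49, 24, 73, 18, 12, 30, 42, 72, 35, 28, 63, 12, 75, 8, 4, 12, 16, 28, 44, 72, 37, 30, 67, 18, 6, 24, 30, 54, 5
F(54) mod 79 = 5


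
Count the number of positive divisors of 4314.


4314 = 2^1 × 3^1 × 719^1
d(4314) = (1+1) × (1+1) × (1+1) = 8

8 divisors


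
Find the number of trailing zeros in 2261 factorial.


floor(2261/5) = 452
floor(2261/25) = 90
floor(2261/125) = 18
floor(2261/625) = 3
Total = 563

563 trailing zeros


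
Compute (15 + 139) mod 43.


15 + 139 = 154
154 mod 43 = 25


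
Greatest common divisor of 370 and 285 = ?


370 = 1 * 285 + 85
285 = 3 * 85 + 30
85 = 2 * 30 + 25
30 = 1 * 25 + 5
25 = 5 * 5 + 0
GCD = 5


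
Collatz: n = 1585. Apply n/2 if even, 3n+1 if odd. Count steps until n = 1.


1585 → 4756 → 2378 → 1189 → 3568 → 1784 → 892 → 446 → 223 → 670 → 335 → 1006 → 503 → 1510 → 755 → 2266 → 1133 → 3400 → 1700 → 850 → 425 → 1276 → 638 → 319 → 958 → 479 → 1438 → 719 → 2158 → 1079 → 3238 → 1619 → 4858 → 2429 → 7288 → 3644 → 1822 → 911 → 2734 → 1367 → 4102 → 2051 → 6154 → 3077 → 9232 → 4616 → 2308 → 1154 → 577 → 1732 → 866 → 433 → 1300 → 650 → 325 → 976 → 488 → 244 → 122 → 61 → 184 → 92 → 46 → 23 → 70 → 35 → 106 → 53 → 160 → 80 → 40 → 20 → 10 → 5 → 16 → 8 → 4 → 2 → 1
Total steps = 78

78 steps


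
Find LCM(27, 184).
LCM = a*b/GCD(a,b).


GCD(27, 184) = 1
LCM = 27*184/1 = 4968/1 = 4968

LCM = 4968


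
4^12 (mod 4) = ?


4^1 mod 4 = 0
4^2 mod 4 = 0
4^3 mod 4 = 0
4^4 mod 4 = 0
4^5 mod 4 = 0
4^6 mod 4 = 0
4^7 mod 4 = 0
4^8 mod 4 = 0
4^9 mod 4 = 0
4^10 mod 4 = 0
4^11 mod 4 = 0
4^12 mod 4 = 0


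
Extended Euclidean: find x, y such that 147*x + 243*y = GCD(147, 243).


Tabular extended Euclidean (each row: r = 147*s + 243*t):
r=147, s=1, t=0
r=243, s=0, t=1
q=0: r=147, s=1, t=0   [147*(1) + 243*(0) = 147]
q=1: r=96, s=-1, t=1   [147*(-1) + 243*(1) = 96]
q=1: r=51, s=2, t=-1   [147*(2) + 243*(-1) = 51]
q=1: r=45, s=-3, t=2   [147*(-3) + 243*(2) = 45]
q=1: r=6, s=5, t=-3   [147*(5) + 243*(-3) = 6]
q=7: r=3, s=-38, t=23   [147*(-38) + 243*(23) = 3]
q=2: r=0, s=81, t=-49   [147*(81) + 243*(-49) = 0]
GCD = 3; from the row with r=3: x=-38, y=23
Check: 147*(-38) + 243*(23) = -5586 + 5589 = 3

GCD = 3, x = -38, y = 23


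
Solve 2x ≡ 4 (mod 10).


GCD(2, 10) = 2 divides 4
Divide: 1x ≡ 2 (mod 5)
x ≡ 2 (mod 5)


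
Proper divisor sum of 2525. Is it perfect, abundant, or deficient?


Proper divisors: 1, 5, 25, 101, 505
Sum = 1 + 5 + 25 + 101 + 505 = 637
637 < 2525 → deficient

s(2525) = 637 (deficient)


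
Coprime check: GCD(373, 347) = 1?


Euclidean algorithm:
373 = 1 * 347 + 26
347 = 13 * 26 + 9
26 = 2 * 9 + 8
9 = 1 * 8 + 1
8 = 8 * 1 + 0
GCD(373, 347) = 1

Yes, coprime (GCD = 1)


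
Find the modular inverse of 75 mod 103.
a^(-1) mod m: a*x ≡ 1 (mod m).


Use the extended Euclidean algorithm on (103, 75); each row r = 103*s + 75*t:
r=103, s=1, t=0
r=75, s=0, t=1
q=1: r=28, s=1, t=-1   [103*(1) + 75*(-1) = 28]
q=2: r=19, s=-2, t=3   [103*(-2) + 75*(3) = 19]
q=1: r=9, s=3, t=-4   [103*(3) + 75*(-4) = 9]
q=2: r=1, s=-8, t=11   [103*(-8) + 75*(11) = 1]
q=9: r=0, s=75, t=-103   [103*(75) + 75*(-103) = 0]
GCD = 1 with t = 11, so 75*(11) ≡ 1 (mod 103)
Inverse = 11 mod 103 = 11
Check: 75 * 11 = 825 ≡ 1 (mod 103)

75^(-1) ≡ 11 (mod 103)


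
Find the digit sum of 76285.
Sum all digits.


7 + 6 + 2 + 8 + 5 = 28


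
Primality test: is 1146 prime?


1146 / 2 = 573 (exact division)
1146 is NOT prime.

No, 1146 is not prime


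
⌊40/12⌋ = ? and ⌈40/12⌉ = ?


40/12 = 3.3333
floor = 3
ceil = 4

floor = 3, ceil = 4


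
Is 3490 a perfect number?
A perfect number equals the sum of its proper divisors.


Proper divisors of 3490: 1, 2, 5, 10, 349, 698, 1745
Sum = 1 + 2 + 5 + 10 + 349 + 698 + 1745 = 2810

No, 3490 is not perfect (2810 ≠ 3490)


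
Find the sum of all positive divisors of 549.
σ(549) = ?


Divisors of 549: 1, 3, 9, 61, 183, 549
Sum = 1 + 3 + 9 + 61 + 183 + 549 = 806

σ(549) = 806


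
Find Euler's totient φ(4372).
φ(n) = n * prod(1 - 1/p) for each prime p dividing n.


4372 = 2^2 × 1093
Prime factors: 2, 1093
φ(4372) = 4372 × (1-1/2) × (1-1/1093)
= 4372 × 1/2 × 1092/1093 = 2184

φ(4372) = 2184


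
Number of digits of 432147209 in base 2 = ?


432147209 in base 2 = 11001110000100000101100001001
Number of digits = 29

29 digits (base 2)


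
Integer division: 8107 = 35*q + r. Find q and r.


8107 = 35 * 231 + 22
Check: 8085 + 22 = 8107

q = 231, r = 22


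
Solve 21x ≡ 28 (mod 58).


GCD(21, 58) = 1, unique solution
a^(-1) mod 58 = 47
x = 47 * 28 mod 58 = 40

x ≡ 40 (mod 58)


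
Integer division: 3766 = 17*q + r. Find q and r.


3766 = 17 * 221 + 9
Check: 3757 + 9 = 3766

q = 221, r = 9


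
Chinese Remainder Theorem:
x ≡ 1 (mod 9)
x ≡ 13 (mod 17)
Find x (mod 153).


M = 9*17 = 153
M1 = M/9 = 17, M2 = M/17 = 9
M1^(-1) mod 9 = 8, M2^(-1) mod 17 = 2
x = 1*17*8 + 13*9*2 = 370
370 mod 153 = 64
Check: 64 mod 9 = 1 ✓, 64 mod 17 = 13 ✓

x ≡ 64 (mod 153)


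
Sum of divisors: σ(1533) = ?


Divisors of 1533: 1, 3, 7, 21, 73, 219, 511, 1533
Sum = 1 + 3 + 7 + 21 + 73 + 219 + 511 + 1533 = 2368

σ(1533) = 2368


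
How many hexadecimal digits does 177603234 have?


177603234 in base 16 = A9602A2
Number of digits = 7

7 digits (base 16)


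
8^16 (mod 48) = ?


8^1 mod 48 = 8
8^2 mod 48 = 16
8^3 mod 48 = 32
8^4 mod 48 = 16
8^5 mod 48 = 32
8^6 mod 48 = 16
8^7 mod 48 = 32
8^8 mod 48 = 16
8^9 mod 48 = 32
8^10 mod 48 = 16
8^11 mod 48 = 32
8^12 mod 48 = 16
8^13 mod 48 = 32
8^14 mod 48 = 16
8^15 mod 48 = 32
8^16 mod 48 = 16


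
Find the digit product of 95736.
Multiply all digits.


9 × 5 × 7 × 3 × 6 = 5670


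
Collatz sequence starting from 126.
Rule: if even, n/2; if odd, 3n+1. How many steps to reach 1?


126 → 63 → 190 → 95 → 286 → 143 → 430 → 215 → 646 → 323 → 970 → 485 → 1456 → 728 → 364 → 182 → 91 → 274 → 137 → 412 → 206 → 103 → 310 → 155 → 466 → 233 → 700 → 350 → 175 → 526 → 263 → 790 → 395 → 1186 → 593 → 1780 → 890 → 445 → 1336 → 668 → 334 → 167 → 502 → 251 → 754 → 377 → 1132 → 566 → 283 → 850 → 425 → 1276 → 638 → 319 → 958 → 479 → 1438 → 719 → 2158 → 1079 → 3238 → 1619 → 4858 → 2429 → 7288 → 3644 → 1822 → 911 → 2734 → 1367 → 4102 → 2051 → 6154 → 3077 → 9232 → 4616 → 2308 → 1154 → 577 → 1732 → 866 → 433 → 1300 → 650 → 325 → 976 → 488 → 244 → 122 → 61 → 184 → 92 → 46 → 23 → 70 → 35 → 106 → 53 → 160 → 80 → 40 → 20 → 10 → 5 → 16 → 8 → 4 → 2 → 1
Total steps = 108

108 steps


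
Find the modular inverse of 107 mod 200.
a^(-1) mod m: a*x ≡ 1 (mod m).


Use the extended Euclidean algorithm on (200, 107); each row r = 200*s + 107*t:
r=200, s=1, t=0
r=107, s=0, t=1
q=1: r=93, s=1, t=-1   [200*(1) + 107*(-1) = 93]
q=1: r=14, s=-1, t=2   [200*(-1) + 107*(2) = 14]
q=6: r=9, s=7, t=-13   [200*(7) + 107*(-13) = 9]
q=1: r=5, s=-8, t=15   [200*(-8) + 107*(15) = 5]
q=1: r=4, s=15, t=-28   [200*(15) + 107*(-28) = 4]
q=1: r=1, s=-23, t=43   [200*(-23) + 107*(43) = 1]
q=4: r=0, s=107, t=-200   [200*(107) + 107*(-200) = 0]
GCD = 1 with t = 43, so 107*(43) ≡ 1 (mod 200)
Inverse = 43 mod 200 = 43
Check: 107 * 43 = 4601 ≡ 1 (mod 200)

107^(-1) ≡ 43 (mod 200)


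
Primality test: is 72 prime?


72 / 2 = 36 (exact division)
72 is NOT prime.

No, 72 is not prime


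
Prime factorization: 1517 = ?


1517 / 37 = 41
41 / 41 = 1
1517 = 37 × 41


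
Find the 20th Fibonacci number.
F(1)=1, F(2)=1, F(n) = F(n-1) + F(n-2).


Sequence: 1, 1, 2, 3, 5, 8, 13, 21, 34, 55, 89, 144, 233, 377, 610, 987, 1597, 2584, 4181, 6765
F(20) = 6765


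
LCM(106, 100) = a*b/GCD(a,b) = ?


GCD(106, 100) = 2
LCM = 106*100/2 = 10600/2 = 5300

LCM = 5300


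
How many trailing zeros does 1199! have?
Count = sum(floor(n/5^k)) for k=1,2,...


floor(1199/5) = 239
floor(1199/25) = 47
floor(1199/125) = 9
floor(1199/625) = 1
Total = 296

296 trailing zeros


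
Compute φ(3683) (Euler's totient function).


3683 = 29 × 127
Prime factors: 29, 127
φ(3683) = 3683 × (1-1/29) × (1-1/127)
= 3683 × 28/29 × 126/127 = 3528

φ(3683) = 3528


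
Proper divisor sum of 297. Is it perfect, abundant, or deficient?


Proper divisors: 1, 3, 9, 11, 27, 33, 99
Sum = 1 + 3 + 9 + 11 + 27 + 33 + 99 = 183
183 < 297 → deficient

s(297) = 183 (deficient)


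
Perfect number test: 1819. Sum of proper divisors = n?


Proper divisors of 1819: 1, 17, 107
Sum = 1 + 17 + 107 = 125

No, 1819 is not perfect (125 ≠ 1819)


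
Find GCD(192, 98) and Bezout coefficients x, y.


Tabular extended Euclidean (each row: r = 192*s + 98*t):
r=192, s=1, t=0
r=98, s=0, t=1
q=1: r=94, s=1, t=-1   [192*(1) + 98*(-1) = 94]
q=1: r=4, s=-1, t=2   [192*(-1) + 98*(2) = 4]
q=23: r=2, s=24, t=-47   [192*(24) + 98*(-47) = 2]
q=2: r=0, s=-49, t=96   [192*(-49) + 98*(96) = 0]
GCD = 2; from the row with r=2: x=24, y=-47
Check: 192*(24) + 98*(-47) = 4608 - 4606 = 2

GCD = 2, x = 24, y = -47


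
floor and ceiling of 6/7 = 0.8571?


6/7 = 0.8571
floor = 0
ceil = 1

floor = 0, ceil = 1


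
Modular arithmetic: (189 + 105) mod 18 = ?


189 + 105 = 294
294 mod 18 = 6


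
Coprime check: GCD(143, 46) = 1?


Euclidean algorithm:
143 = 3 * 46 + 5
46 = 9 * 5 + 1
5 = 5 * 1 + 0
GCD(143, 46) = 1

Yes, coprime (GCD = 1)


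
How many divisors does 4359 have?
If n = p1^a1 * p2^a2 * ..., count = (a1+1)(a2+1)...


4359 = 3^1 × 1453^1
d(4359) = (1+1) × (1+1) = 4

4 divisors


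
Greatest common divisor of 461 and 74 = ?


461 = 6 * 74 + 17
74 = 4 * 17 + 6
17 = 2 * 6 + 5
6 = 1 * 5 + 1
5 = 5 * 1 + 0
GCD = 1


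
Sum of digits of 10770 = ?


1 + 0 + 7 + 7 + 0 = 15


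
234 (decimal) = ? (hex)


234 (base 10) = 234 (decimal)
234 (decimal) = EA (base 16)


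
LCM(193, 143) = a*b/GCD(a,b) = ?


GCD(193, 143) = 1
LCM = 193*143/1 = 27599/1 = 27599

LCM = 27599


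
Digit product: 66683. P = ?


6 × 6 × 6 × 8 × 3 = 5184


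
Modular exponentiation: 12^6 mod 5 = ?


12^1 mod 5 = 2
12^2 mod 5 = 4
12^3 mod 5 = 3
12^4 mod 5 = 1
12^5 mod 5 = 2
12^6 mod 5 = 4


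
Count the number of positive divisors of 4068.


4068 = 2^2 × 3^2 × 113^1
d(4068) = (2+1) × (2+1) × (1+1) = 18

18 divisors


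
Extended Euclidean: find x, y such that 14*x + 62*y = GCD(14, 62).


Tabular extended Euclidean (each row: r = 14*s + 62*t):
r=14, s=1, t=0
r=62, s=0, t=1
q=0: r=14, s=1, t=0   [14*(1) + 62*(0) = 14]
q=4: r=6, s=-4, t=1   [14*(-4) + 62*(1) = 6]
q=2: r=2, s=9, t=-2   [14*(9) + 62*(-2) = 2]
q=3: r=0, s=-31, t=7   [14*(-31) + 62*(7) = 0]
GCD = 2; from the row with r=2: x=9, y=-2
Check: 14*(9) + 62*(-2) = 126 - 124 = 2

GCD = 2, x = 9, y = -2


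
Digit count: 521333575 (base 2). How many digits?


521333575 in base 2 = 11111000100101110101101000111
Number of digits = 29

29 digits (base 2)


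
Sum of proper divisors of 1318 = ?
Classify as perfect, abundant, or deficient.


Proper divisors: 1, 2, 659
Sum = 1 + 2 + 659 = 662
662 < 1318 → deficient

s(1318) = 662 (deficient)


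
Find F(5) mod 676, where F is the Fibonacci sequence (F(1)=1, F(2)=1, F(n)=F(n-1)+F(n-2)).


F(k) mod 676 for k=1..5:
1, 1, 2, 3, 5
F(5) mod 676 = 5


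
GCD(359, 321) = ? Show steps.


359 = 1 * 321 + 38
321 = 8 * 38 + 17
38 = 2 * 17 + 4
17 = 4 * 4 + 1
4 = 4 * 1 + 0
GCD = 1


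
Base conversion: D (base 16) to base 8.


D (base 16) = 13 (decimal)
13 (decimal) = 15 (base 8)


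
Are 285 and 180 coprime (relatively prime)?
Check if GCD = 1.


Euclidean algorithm:
285 = 1 * 180 + 105
180 = 1 * 105 + 75
105 = 1 * 75 + 30
75 = 2 * 30 + 15
30 = 2 * 15 + 0
GCD(285, 180) = 15

No, not coprime (GCD = 15)


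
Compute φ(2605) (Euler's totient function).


2605 = 5 × 521
Prime factors: 5, 521
φ(2605) = 2605 × (1-1/5) × (1-1/521)
= 2605 × 4/5 × 520/521 = 2080

φ(2605) = 2080


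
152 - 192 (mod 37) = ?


152 - 192 = -40
-40 mod 37 = 34


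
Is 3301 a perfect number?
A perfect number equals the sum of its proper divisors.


Proper divisors of 3301: 1
Sum = 1 = 1

No, 3301 is not perfect (1 ≠ 3301)


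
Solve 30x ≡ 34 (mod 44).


GCD(30, 44) = 2 divides 34
Divide: 15x ≡ 17 (mod 22)
x ≡ 7 (mod 22)


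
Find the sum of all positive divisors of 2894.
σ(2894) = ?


Divisors of 2894: 1, 2, 1447, 2894
Sum = 1 + 2 + 1447 + 2894 = 4344

σ(2894) = 4344


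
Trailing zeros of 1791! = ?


floor(1791/5) = 358
floor(1791/25) = 71
floor(1791/125) = 14
floor(1791/625) = 2
Total = 445

445 trailing zeros


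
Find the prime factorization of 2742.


2742 / 2 = 1371
1371 / 3 = 457
457 / 457 = 1
2742 = 2 × 3 × 457


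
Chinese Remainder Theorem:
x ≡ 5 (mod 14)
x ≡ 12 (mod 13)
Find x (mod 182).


M = 14*13 = 182
M1 = M/14 = 13, M2 = M/13 = 14
M1^(-1) mod 14 = 13, M2^(-1) mod 13 = 1
x = 5*13*13 + 12*14*1 = 1013
1013 mod 182 = 103
Check: 103 mod 14 = 5 ✓, 103 mod 13 = 12 ✓

x ≡ 103 (mod 182)


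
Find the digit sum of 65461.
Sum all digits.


6 + 5 + 4 + 6 + 1 = 22


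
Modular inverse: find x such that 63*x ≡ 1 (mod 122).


Use the extended Euclidean algorithm on (122, 63); each row r = 122*s + 63*t:
r=122, s=1, t=0
r=63, s=0, t=1
q=1: r=59, s=1, t=-1   [122*(1) + 63*(-1) = 59]
q=1: r=4, s=-1, t=2   [122*(-1) + 63*(2) = 4]
q=14: r=3, s=15, t=-29   [122*(15) + 63*(-29) = 3]
q=1: r=1, s=-16, t=31   [122*(-16) + 63*(31) = 1]
q=3: r=0, s=63, t=-122   [122*(63) + 63*(-122) = 0]
GCD = 1 with t = 31, so 63*(31) ≡ 1 (mod 122)
Inverse = 31 mod 122 = 31
Check: 63 * 31 = 1953 ≡ 1 (mod 122)

63^(-1) ≡ 31 (mod 122)


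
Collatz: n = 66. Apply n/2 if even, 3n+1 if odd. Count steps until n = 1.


66 → 33 → 100 → 50 → 25 → 76 → 38 → 19 → 58 → 29 → 88 → 44 → 22 → 11 → 34 → 17 → 52 → 26 → 13 → 40 → 20 → 10 → 5 → 16 → 8 → 4 → 2 → 1
Total steps = 27

27 steps


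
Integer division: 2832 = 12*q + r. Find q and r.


2832 = 12 * 236 + 0
Check: 2832 + 0 = 2832

q = 236, r = 0


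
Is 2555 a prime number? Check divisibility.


2555 / 5 = 511 (exact division)
2555 is NOT prime.

No, 2555 is not prime


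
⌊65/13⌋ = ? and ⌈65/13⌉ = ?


65/13 = 5.0000
floor = 5
ceil = 5

floor = 5, ceil = 5


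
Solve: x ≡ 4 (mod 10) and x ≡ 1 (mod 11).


M = 10*11 = 110
M1 = M/10 = 11, M2 = M/11 = 10
M1^(-1) mod 10 = 1, M2^(-1) mod 11 = 10
x = 4*11*1 + 1*10*10 = 144
144 mod 110 = 34
Check: 34 mod 10 = 4 ✓, 34 mod 11 = 1 ✓

x ≡ 34 (mod 110)


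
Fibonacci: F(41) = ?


Sequence: 1, 1, 2, 3, 5, 8, 13, 21, 34, 55, 89, 144, 233, 377, 610, 987, 1597, 2584, 4181, 6765, 10946, 17711, 28657, 46368, 75025, 121393, 196418, 317811, 514229, 832040, 1346269, 2178309, 3524578, 5702887, 9227465, 14930352, 24157817, 39088169, 63245986, 102334155, 165580141
F(41) = 165580141


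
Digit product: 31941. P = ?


3 × 1 × 9 × 4 × 1 = 108


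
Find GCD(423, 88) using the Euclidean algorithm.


423 = 4 * 88 + 71
88 = 1 * 71 + 17
71 = 4 * 17 + 3
17 = 5 * 3 + 2
3 = 1 * 2 + 1
2 = 2 * 1 + 0
GCD = 1


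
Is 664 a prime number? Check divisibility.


664 / 2 = 332 (exact division)
664 is NOT prime.

No, 664 is not prime


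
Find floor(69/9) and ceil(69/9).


69/9 = 7.6667
floor = 7
ceil = 8

floor = 7, ceil = 8


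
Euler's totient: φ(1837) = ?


1837 = 11 × 167
Prime factors: 11, 167
φ(1837) = 1837 × (1-1/11) × (1-1/167)
= 1837 × 10/11 × 166/167 = 1660

φ(1837) = 1660


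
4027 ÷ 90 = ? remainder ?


4027 = 90 * 44 + 67
Check: 3960 + 67 = 4027

q = 44, r = 67


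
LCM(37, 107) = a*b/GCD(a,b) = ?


GCD(37, 107) = 1
LCM = 37*107/1 = 3959/1 = 3959

LCM = 3959


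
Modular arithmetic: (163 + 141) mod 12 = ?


163 + 141 = 304
304 mod 12 = 4


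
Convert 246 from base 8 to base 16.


246 (base 8) = 166 (decimal)
166 (decimal) = A6 (base 16)


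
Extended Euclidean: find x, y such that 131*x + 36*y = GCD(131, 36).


Tabular extended Euclidean (each row: r = 131*s + 36*t):
r=131, s=1, t=0
r=36, s=0, t=1
q=3: r=23, s=1, t=-3   [131*(1) + 36*(-3) = 23]
q=1: r=13, s=-1, t=4   [131*(-1) + 36*(4) = 13]
q=1: r=10, s=2, t=-7   [131*(2) + 36*(-7) = 10]
q=1: r=3, s=-3, t=11   [131*(-3) + 36*(11) = 3]
q=3: r=1, s=11, t=-40   [131*(11) + 36*(-40) = 1]
q=3: r=0, s=-36, t=131   [131*(-36) + 36*(131) = 0]
GCD = 1; from the row with r=1: x=11, y=-40
Check: 131*(11) + 36*(-40) = 1441 - 1440 = 1

GCD = 1, x = 11, y = -40
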